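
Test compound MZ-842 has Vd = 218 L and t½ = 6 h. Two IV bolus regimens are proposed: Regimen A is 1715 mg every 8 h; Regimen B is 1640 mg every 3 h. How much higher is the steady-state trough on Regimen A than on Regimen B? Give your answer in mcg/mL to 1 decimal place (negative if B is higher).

-13.0 mcg/mL

Regimen A: f = (1/2)^(8/6) ≈ 0.3969; Cmin,ss = (1715/218)·f/(1−f) ≈ 5.177 mcg/mL.
Regimen B: f = (1/2)^(3/6) ≈ 0.7071; Cmin,ss = (1640/218)·f/(1−f) ≈ 18.161 mcg/mL.
Difference ≈ 5.177 − 18.161 ≈ -12.984 mcg/mL.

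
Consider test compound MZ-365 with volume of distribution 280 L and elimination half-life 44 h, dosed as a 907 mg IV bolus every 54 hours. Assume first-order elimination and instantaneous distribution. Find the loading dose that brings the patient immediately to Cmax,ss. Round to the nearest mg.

f = (1/2)^(54/44) ≈ 0.427124; accumulation ratio R = 1/(1−f) ≈ 1.74558.
Loading dose to hit Cmax,ss on first dose: D_load = D_maint·R ≈ 907 × 1.74558 ≈ 1583.24 mg.

1583 mg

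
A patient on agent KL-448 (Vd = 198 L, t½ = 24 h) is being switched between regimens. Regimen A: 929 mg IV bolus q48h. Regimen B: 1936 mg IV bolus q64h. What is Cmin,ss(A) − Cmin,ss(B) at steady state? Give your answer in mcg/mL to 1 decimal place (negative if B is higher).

Regimen A: f = (1/2)^(48/24) ≈ 0.2500; Cmin,ss = (929/198)·f/(1−f) ≈ 1.564 mcg/mL.
Regimen B: f = (1/2)^(64/24) ≈ 0.1575; Cmin,ss = (1936/198)·f/(1−f) ≈ 1.828 mcg/mL.
Difference ≈ 1.564 − 1.828 ≈ -0.264 mcg/mL.

-0.3 mcg/mL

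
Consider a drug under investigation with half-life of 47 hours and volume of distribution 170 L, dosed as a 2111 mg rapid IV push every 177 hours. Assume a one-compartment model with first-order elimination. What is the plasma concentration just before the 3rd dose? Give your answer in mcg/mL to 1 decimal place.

1.0 mcg/mL

f = (1/2)^(τ/t½) = (1/2)^(177/47) ≈ 0.0735.
C₀ = D/Vd = 2111/170 ≈ 12.418 mcg/mL.
Before the 3rd dose, 2 doses have been given. Superposition: Cmin = C₀·(f + f²).
≈ 12.418 × (0.0735 + 0.0054) ≈ 12.418 × 0.0789 ≈ 0.980 mcg/mL.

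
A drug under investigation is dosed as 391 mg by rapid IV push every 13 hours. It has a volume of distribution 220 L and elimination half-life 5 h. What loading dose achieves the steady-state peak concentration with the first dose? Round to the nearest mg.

468 mg

f = (1/2)^(13/5) ≈ 0.164938; accumulation ratio R = 1/(1−f) ≈ 1.19752.
Loading dose to hit Cmax,ss on first dose: D_load = D_maint·R ≈ 391 × 1.19752 ≈ 468.23 mg.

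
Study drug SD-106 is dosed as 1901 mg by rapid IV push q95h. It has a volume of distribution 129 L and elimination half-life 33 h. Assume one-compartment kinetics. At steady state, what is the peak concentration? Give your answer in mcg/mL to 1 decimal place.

τ/t½ = 95/33 ≈ 2.8788, so fraction remaining f = (1/2)^(95/33) ≈ 0.1360.
At steady state, accumulation factor R = 1/(1 − e^(−kτ)) ≈ 1.1574.
Single-dose peak C₀ = D/Vd = 1901/129 ≈ 14.736 mcg/mL.
Steady-state peak Cmax,ss = C₀·R ≈ 14.736 × 1.1574 ≈ 17.055 mcg/mL.

17.1 mcg/mL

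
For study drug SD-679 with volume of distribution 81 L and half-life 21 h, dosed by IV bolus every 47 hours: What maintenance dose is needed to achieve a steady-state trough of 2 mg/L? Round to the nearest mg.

602 mg

τ/t½ = 47/21 ≈ 2.2381, so f = (1/2)^(47/21) ≈ 0.211966.
Cmin,ss = (D/Vd)·f/(1−f), so D = Cmin,ss·Vd·(1−f)/f.
D = 2 × 81 × (1−f)/f ≈ 2 × 81 × 3.71774 ≈ 602.27 mg.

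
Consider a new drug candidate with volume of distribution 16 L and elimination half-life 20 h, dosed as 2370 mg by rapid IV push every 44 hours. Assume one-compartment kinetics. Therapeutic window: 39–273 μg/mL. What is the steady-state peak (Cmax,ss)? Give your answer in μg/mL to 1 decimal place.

189.3 μg/mL

k = ln2/t½ = ln2/20 ≈ 0.034657 h⁻¹; fraction remaining f = e^(−kτ) = e^(−0.034657×44) ≈ 0.2176.
At steady state, accumulation factor R = 1/(1 − e^(−kτ)) ≈ 1.2781.
Single-dose peak C₀ = D/Vd = 2370/16 ≈ 148.125 μg/mL.
Cmax,ss = C₀/(1 − f) ≈ 148.125/0.7824 ≈ 189.321 μg/mL.
Peak 189.3 μg/mL vs MTC 273 μg/mL: below toxic threshold.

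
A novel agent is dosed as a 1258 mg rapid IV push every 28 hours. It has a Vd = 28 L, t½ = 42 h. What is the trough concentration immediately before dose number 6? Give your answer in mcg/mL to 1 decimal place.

f = (1/2)^(τ/t½) = (1/2)^(28/42) ≈ 0.6300.
C₀ = D/Vd = 1258/28 ≈ 44.929 mcg/mL.
Before the 6th dose, 5 doses have been given. Superposition: Cmin = C₀·(f + f² + … + f^5).
≈ 44.929 × (0.6300 + 0.3969 + 0.2500 + 0.1575 + 0.0992) ≈ 44.929 × 1.5336 ≈ 68.903 mcg/mL.

68.9 mcg/mL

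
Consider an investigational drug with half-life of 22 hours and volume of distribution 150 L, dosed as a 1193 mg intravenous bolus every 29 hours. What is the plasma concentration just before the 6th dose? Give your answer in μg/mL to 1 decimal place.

5.3 μg/mL

f = (1/2)^(τ/t½) = (1/2)^(29/22) ≈ 0.4010.
C₀ = D/Vd = 1193/150 ≈ 7.953 μg/mL.
Before the 6th dose, 5 doses have been given. Superposition: Cmin = C₀·(f + f² + … + f^5).
≈ 7.953 × (0.4010 + 0.1608 + 0.0645 + 0.0259 + 0.0104) ≈ 7.953 × 0.6626 ≈ 5.270 μg/mL.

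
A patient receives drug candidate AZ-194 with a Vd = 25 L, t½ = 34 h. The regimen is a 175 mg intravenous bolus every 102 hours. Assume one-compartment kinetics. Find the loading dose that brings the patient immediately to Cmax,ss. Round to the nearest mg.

f = (1/2)^(102/34) ≈ 0.125000; accumulation ratio R = 1/(1−f) ≈ 1.14286.
Loading dose to hit Cmax,ss on first dose: D_load = D_maint·R ≈ 175 × 1.14286 ≈ 200.00 mg.

200 mg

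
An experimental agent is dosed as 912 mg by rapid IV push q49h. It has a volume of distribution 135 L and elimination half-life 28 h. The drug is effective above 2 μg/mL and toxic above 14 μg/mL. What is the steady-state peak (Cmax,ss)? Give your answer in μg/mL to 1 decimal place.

9.6 μg/mL

Over one 49-h interval, 49/28 ≈ 1.75 half-lives elapse, leaving f ≈ 0.2973 of each dose.
At steady state, accumulation factor R = 1/(1 − e^(−kτ)) ≈ 1.4231.
Each bolus raises the concentration by D/Vd = 912/135 ≈ 6.756 μg/mL.
Steady-state peak Cmax,ss = C₀·R ≈ 6.756 × 1.4231 ≈ 9.614 μg/mL.
Peak 9.6 μg/mL vs MTC 14 μg/mL: below toxic threshold.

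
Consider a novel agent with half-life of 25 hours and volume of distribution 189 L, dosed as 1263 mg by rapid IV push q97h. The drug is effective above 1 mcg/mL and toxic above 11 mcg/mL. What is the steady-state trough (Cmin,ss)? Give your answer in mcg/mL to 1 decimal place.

0.5 mcg/mL

τ/t½ = 97/25 ≈ 3.88, so fraction remaining f = (1/2)^(97/25) ≈ 0.0679.
Single-dose peak C₀ = D/Vd = 1263/189 ≈ 6.683 mcg/mL.
Steady-state trough Cmin,ss = C₀·f/(1−f) ≈ 6.683 × 0.0679/0.9321 ≈ 0.487 mcg/mL.
Trough 0.5 mcg/mL vs MEC 1 mcg/mL: subtherapeutic.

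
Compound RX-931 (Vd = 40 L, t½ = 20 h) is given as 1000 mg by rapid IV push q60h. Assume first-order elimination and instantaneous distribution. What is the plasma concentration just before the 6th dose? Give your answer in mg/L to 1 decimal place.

f = (1/2)^(τ/t½) = (1/2)^(60/20) ≈ 0.1250.
C₀ = D/Vd = 1000/40 ≈ 25.000 mg/L.
Before the 6th dose, 5 doses have been given. Superposition: Cmin = C₀·(f + f² + … + f^5).
≈ 25.000 × (0.1250 + 0.0156 + 0.0020 + 0.0002 + 0.0000) ≈ 25.000 × 0.1428 ≈ 3.570 mg/L.

3.6 mg/L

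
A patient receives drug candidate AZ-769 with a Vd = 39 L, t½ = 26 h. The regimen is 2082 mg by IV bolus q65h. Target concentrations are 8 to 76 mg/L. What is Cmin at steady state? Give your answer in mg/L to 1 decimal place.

11.5 mg/L

τ/t½ = 65/26 ≈ 2.5, so fraction remaining f = (1/2)^(65/26) ≈ 0.1768.
At steady state, accumulation factor R = 1/(1 − e^(−kτ)) ≈ 1.2148.
Single-dose peak C₀ = D/Vd = 2082/39 ≈ 53.385 mg/L.
Cmax,ss = C₀/(1 − f) ≈ 53.385/0.8232 ≈ 64.851 mg/L.
Steady-state trough Cmin,ss = Cmax,ss·f ≈ 64.851 × 0.1768 ≈ 11.466 mg/L.
Trough 11.5 mg/L vs MEC 8 mg/L: adequate.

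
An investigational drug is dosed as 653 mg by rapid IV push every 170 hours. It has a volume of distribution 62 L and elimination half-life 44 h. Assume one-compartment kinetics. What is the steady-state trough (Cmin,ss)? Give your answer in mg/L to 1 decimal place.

τ/t½ = 170/44 ≈ 3.8636, so fraction remaining f = (1/2)^(170/44) ≈ 0.0687.
Accumulation ratio R = 1/(1 − f) ≈ 1/0.9313 ≈ 1.0738.
Single-dose peak C₀ = D/Vd = 653/62 ≈ 10.532 mg/L.
Steady-state peak Cmax,ss = C₀·R ≈ 10.532 × 1.0738 ≈ 11.309 mg/L.
One interval later, Cmin,ss = Cmax,ss·e^(−kτ) ≈ 11.309 × 0.0687 ≈ 0.777 mg/L.

0.8 mg/L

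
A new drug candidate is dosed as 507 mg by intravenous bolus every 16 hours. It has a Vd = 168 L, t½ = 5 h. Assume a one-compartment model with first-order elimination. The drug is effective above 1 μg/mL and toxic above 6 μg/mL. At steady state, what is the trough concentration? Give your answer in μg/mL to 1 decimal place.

k = ln2/t½ = ln2/5 ≈ 0.138629 h⁻¹; fraction remaining f = e^(−kτ) = e^(−0.138629×16) ≈ 0.1088.
Single-dose peak C₀ = D/Vd = 507/168 ≈ 3.018 μg/mL.
Steady-state trough Cmin,ss = C₀·f/(1−f) ≈ 3.018 × 0.1088/0.8912 ≈ 0.368 μg/mL.
Trough 0.4 μg/mL vs MEC 1 μg/mL: subtherapeutic.

0.4 μg/mL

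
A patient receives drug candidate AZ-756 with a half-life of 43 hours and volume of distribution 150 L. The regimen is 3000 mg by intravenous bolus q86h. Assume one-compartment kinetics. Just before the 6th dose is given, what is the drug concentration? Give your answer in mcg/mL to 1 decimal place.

f = (1/2)^(τ/t½) = (1/2)^(86/43) ≈ 0.2500.
C₀ = D/Vd = 3000/150 ≈ 20.000 mcg/mL.
Before the 6th dose, 5 doses have been given. Superposition: Cmin = C₀·(f + f² + … + f^5).
≈ 20.000 × (0.2500 + 0.0625 + 0.0156 + 0.0039 + 0.0010) ≈ 20.000 × 0.3330 ≈ 6.660 mcg/mL.

6.7 mcg/mL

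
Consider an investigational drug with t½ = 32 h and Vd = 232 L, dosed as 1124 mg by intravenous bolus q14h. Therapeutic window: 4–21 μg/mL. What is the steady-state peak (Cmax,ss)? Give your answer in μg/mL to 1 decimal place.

18.5 μg/mL

τ/t½ = 14/32 ≈ 0.4375, so fraction remaining f = (1/2)^(14/32) ≈ 0.7384.
Accumulation ratio R = 1/(1 − f) ≈ 1/0.2616 ≈ 3.8226.
Single-dose peak C₀ = D/Vd = 1124/232 ≈ 4.845 μg/mL.
Cmax,ss = C₀/(1 − f) ≈ 4.845/0.2616 ≈ 18.521 μg/mL.
Peak 18.5 μg/mL vs MTC 21 μg/mL: below toxic threshold.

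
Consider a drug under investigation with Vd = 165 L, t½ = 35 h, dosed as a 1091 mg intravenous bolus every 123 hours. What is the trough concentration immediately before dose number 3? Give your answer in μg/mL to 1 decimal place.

0.6 μg/mL

f = (1/2)^(τ/t½) = (1/2)^(123/35) ≈ 0.0875.
C₀ = D/Vd = 1091/165 ≈ 6.612 μg/mL.
Before the 3rd dose, 2 doses have been given. Superposition: Cmin = C₀·(f + f²).
≈ 6.612 × (0.0875 + 0.0077) ≈ 6.612 × 0.0952 ≈ 0.629 μg/mL.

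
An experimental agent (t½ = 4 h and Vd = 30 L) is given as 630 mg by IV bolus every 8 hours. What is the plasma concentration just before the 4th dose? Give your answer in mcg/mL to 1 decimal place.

6.9 mcg/mL

f = (1/2)^(τ/t½) = (1/2)^(8/4) ≈ 0.2500.
C₀ = D/Vd = 630/30 ≈ 21.000 mcg/mL.
Before the 4th dose, 3 doses have been given. Superposition: Cmin = C₀·(f + f² + … + f^3).
≈ 21.000 × (0.2500 + 0.0625 + 0.0156) ≈ 21.000 × 0.3281 ≈ 6.890 mcg/mL.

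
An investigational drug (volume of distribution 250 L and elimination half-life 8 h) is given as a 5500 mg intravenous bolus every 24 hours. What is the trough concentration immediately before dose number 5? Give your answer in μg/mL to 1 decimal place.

f = (1/2)^(τ/t½) = (1/2)^(24/8) ≈ 0.1250.
C₀ = D/Vd = 5500/250 ≈ 22.000 μg/mL.
Before the 5th dose, 4 doses have been given. Superposition: Cmin = C₀·(f + f² + … + f^4).
≈ 22.000 × (0.1250 + 0.0156 + 0.0020 + 0.0002) ≈ 22.000 × 0.1428 ≈ 3.142 μg/mL.

3.1 μg/mL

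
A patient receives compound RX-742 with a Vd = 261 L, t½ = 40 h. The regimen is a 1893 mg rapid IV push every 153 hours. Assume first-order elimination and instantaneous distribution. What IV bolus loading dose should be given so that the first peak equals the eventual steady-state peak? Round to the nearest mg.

2037 mg

f = (1/2)^(153/40) ≈ 0.070560; accumulation ratio R = 1/(1−f) ≈ 1.07592.
Loading dose to hit Cmax,ss on first dose: D_load = D_maint·R ≈ 1893 × 1.07592 ≈ 2036.72 mg.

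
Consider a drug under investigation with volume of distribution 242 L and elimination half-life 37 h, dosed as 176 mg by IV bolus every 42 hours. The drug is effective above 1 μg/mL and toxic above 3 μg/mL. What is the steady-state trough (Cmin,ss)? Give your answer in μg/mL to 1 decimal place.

0.6 μg/mL

τ/t½ = 42/37 ≈ 1.1351, so fraction remaining f = (1/2)^(42/37) ≈ 0.4553.
Accumulation ratio R = 1/(1 − f) ≈ 1/0.5447 ≈ 1.8359.
Single-dose peak C₀ = D/Vd = 176/242 ≈ 0.727 μg/mL.
Cmax,ss = C₀/(1 − f) ≈ 0.727/0.5447 ≈ 1.335 μg/mL.
Steady-state trough Cmin,ss = Cmax,ss·f ≈ 1.335 × 0.4553 ≈ 0.608 μg/mL.
Trough 0.6 μg/mL vs MEC 1 μg/mL: subtherapeutic.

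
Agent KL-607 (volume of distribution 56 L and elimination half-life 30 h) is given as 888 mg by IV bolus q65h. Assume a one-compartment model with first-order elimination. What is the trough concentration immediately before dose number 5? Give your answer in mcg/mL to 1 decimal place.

4.5 mcg/mL

f = (1/2)^(τ/t½) = (1/2)^(65/30) ≈ 0.2227.
C₀ = D/Vd = 888/56 ≈ 15.857 mcg/mL.
Before the 5th dose, 4 doses have been given. Superposition: Cmin = C₀·(f + f² + … + f^4).
≈ 15.857 × (0.2227 + 0.0496 + 0.0110 + 0.0025) ≈ 15.857 × 0.2858 ≈ 4.532 mcg/mL.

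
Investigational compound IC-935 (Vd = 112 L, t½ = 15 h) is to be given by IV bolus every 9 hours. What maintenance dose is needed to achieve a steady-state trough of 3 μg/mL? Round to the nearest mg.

173 mg

τ/t½ = 9/15 ≈ 0.6, so f = (1/2)^(9/15) ≈ 0.659754.
Cmin,ss = (D/Vd)·f/(1−f), so D = Cmin,ss·Vd·(1−f)/f.
D = 3 × 112 × (1−f)/f ≈ 3 × 112 × 0.51572 ≈ 173.28 mg.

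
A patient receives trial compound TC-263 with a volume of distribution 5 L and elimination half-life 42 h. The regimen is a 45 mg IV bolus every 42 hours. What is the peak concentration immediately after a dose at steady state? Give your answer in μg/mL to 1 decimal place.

The dosing interval is 1 half-life, so f = 2^(−1) = 0.5.
Accumulation ratio R = 1/(1 − f) = 1/0.5 = 2/1.
Single-dose peak C₀ = D/Vd = 45/5 = 9 μg/mL.
Steady-state peak Cmax,ss = C₀·R = 9 × 2/1 ≈ 18.000 μg/mL.

18.0 μg/mL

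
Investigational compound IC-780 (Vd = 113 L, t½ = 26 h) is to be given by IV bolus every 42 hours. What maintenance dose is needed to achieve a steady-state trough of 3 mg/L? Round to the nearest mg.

τ/t½ = 42/26 ≈ 1.6154, so f = (1/2)^(42/26) ≈ 0.326378.
Cmin,ss = (D/Vd)·f/(1−f), so D = Cmin,ss·Vd·(1−f)/f.
D = 3 × 113 × (1−f)/f ≈ 3 × 113 × 2.06393 ≈ 699.67 mg.

700 mg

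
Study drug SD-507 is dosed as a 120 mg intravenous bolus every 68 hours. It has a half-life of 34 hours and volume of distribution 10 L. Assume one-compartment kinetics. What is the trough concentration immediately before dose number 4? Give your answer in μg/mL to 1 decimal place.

3.9 μg/mL

f = (1/2)^(τ/t½) = (1/2)^(68/34) ≈ 0.2500.
C₀ = D/Vd = 120/10 ≈ 12.000 μg/mL.
Before the 4th dose, 3 doses have been given. Superposition: Cmin = C₀·(f + f² + … + f^3).
≈ 12.000 × (0.2500 + 0.0625 + 0.0156) ≈ 12.000 × 0.3281 ≈ 3.937 μg/mL.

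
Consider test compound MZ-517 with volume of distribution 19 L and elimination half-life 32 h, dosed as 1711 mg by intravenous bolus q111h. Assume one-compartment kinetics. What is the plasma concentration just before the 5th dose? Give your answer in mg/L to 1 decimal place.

f = (1/2)^(τ/t½) = (1/2)^(111/32) ≈ 0.0903.
C₀ = D/Vd = 1711/19 ≈ 90.053 mg/L.
Before the 5th dose, 4 doses have been given. Superposition: Cmin = C₀·(f + f² + … + f^4).
≈ 90.053 × (0.0903 + 0.0082 + 0.0007 + 0.0001) ≈ 90.053 × 0.0993 ≈ 8.942 mg/L.

8.9 mg/L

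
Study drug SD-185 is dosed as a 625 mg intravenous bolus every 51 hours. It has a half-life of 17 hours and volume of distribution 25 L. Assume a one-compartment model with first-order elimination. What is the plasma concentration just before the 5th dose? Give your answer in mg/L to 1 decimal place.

f = (1/2)^(τ/t½) = (1/2)^(51/17) ≈ 0.1250.
C₀ = D/Vd = 625/25 ≈ 25.000 mg/L.
Before the 5th dose, 4 doses have been given. Superposition: Cmin = C₀·(f + f² + … + f^4).
≈ 25.000 × (0.1250 + 0.0156 + 0.0020 + 0.0002) ≈ 25.000 × 0.1428 ≈ 3.570 mg/L.

3.6 mg/L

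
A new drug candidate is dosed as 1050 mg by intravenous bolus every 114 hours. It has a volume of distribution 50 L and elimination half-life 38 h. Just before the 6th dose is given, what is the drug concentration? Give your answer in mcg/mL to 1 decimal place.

3.0 mcg/mL

f = (1/2)^(τ/t½) = (1/2)^(114/38) ≈ 0.1250.
C₀ = D/Vd = 1050/50 ≈ 21.000 mcg/mL.
Before the 6th dose, 5 doses have been given. Superposition: Cmin = C₀·(f + f² + … + f^5).
≈ 21.000 × (0.1250 + 0.0156 + 0.0020 + 0.0002 + 0.0000) ≈ 21.000 × 0.1428 ≈ 2.999 mcg/mL.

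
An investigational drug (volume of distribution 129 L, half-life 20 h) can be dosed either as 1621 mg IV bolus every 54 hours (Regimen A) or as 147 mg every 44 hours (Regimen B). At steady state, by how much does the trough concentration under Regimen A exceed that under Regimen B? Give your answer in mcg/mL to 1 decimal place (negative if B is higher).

Regimen A: f = (1/2)^(54/20) ≈ 0.1539; Cmin,ss = (1621/129)·f/(1−f) ≈ 2.286 mcg/mL.
Regimen B: f = (1/2)^(44/20) ≈ 0.2176; Cmin,ss = (147/129)·f/(1−f) ≈ 0.317 mcg/mL.
Difference ≈ 2.286 − 0.317 ≈ 1.969 mcg/mL.

2.0 mcg/mL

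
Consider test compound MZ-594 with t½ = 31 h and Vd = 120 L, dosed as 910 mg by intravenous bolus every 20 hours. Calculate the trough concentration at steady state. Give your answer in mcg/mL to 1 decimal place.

13.4 mcg/mL

Over one 20-h interval, 20/31 ≈ 0.64516 half-lives elapse, leaving f ≈ 0.6394 of each dose.
Accumulation ratio R = 1/(1 − f) ≈ 1/0.3606 ≈ 2.7732.
Each bolus raises the concentration by D/Vd = 910/120 ≈ 7.583 mcg/mL.
Steady-state peak Cmax,ss = C₀·R ≈ 7.583 × 2.7732 ≈ 21.029 mcg/mL.
Steady-state trough Cmin,ss = Cmax,ss·f ≈ 21.029 × 0.6394 ≈ 13.446 mcg/mL.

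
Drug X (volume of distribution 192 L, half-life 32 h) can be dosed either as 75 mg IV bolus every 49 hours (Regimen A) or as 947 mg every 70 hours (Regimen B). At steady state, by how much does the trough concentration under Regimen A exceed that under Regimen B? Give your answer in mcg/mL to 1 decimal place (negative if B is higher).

Regimen A: f = (1/2)^(49/32) ≈ 0.3460; Cmin,ss = (75/192)·f/(1−f) ≈ 0.207 mcg/mL.
Regimen B: f = (1/2)^(70/32) ≈ 0.2195; Cmin,ss = (947/192)·f/(1−f) ≈ 1.387 mcg/mL.
Difference ≈ 0.207 − 1.387 ≈ -1.180 mcg/mL.

-1.2 mcg/mL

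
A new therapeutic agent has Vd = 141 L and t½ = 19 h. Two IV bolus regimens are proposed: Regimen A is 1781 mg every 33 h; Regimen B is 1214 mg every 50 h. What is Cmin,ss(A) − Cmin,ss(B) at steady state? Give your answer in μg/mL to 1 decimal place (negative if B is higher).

3.8 μg/mL

Regimen A: f = (1/2)^(33/19) ≈ 0.3000; Cmin,ss = (1781/141)·f/(1−f) ≈ 5.413 μg/mL.
Regimen B: f = (1/2)^(50/19) ≈ 0.1614; Cmin,ss = (1214/141)·f/(1−f) ≈ 1.657 μg/mL.
Difference ≈ 5.413 − 1.657 ≈ 3.756 μg/mL.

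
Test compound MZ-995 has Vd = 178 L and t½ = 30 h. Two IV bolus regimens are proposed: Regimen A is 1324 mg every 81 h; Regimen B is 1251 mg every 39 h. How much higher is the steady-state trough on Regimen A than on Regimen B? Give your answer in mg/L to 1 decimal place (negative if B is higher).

Regimen A: f = (1/2)^(81/30) ≈ 0.1539; Cmin,ss = (1324/178)·f/(1−f) ≈ 1.353 mg/L.
Regimen B: f = (1/2)^(39/30) ≈ 0.4061; Cmin,ss = (1251/178)·f/(1−f) ≈ 4.806 mg/L.
Difference ≈ 1.353 − 4.806 ≈ -3.453 mg/L.

-3.5 mg/L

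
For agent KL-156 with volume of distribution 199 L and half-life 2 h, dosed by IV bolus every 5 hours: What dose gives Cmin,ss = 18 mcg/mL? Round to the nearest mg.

τ/t½ = 5/2 ≈ 2.5, so f = (1/2)^(5/2) ≈ 0.176777.
Cmin,ss = (D/Vd)·f/(1−f), so D = Cmin,ss·Vd·(1−f)/f.
D = 18 × 199 × (1−f)/f ≈ 18 × 199 × 4.65684 ≈ 16680.80 mg.

16681 mg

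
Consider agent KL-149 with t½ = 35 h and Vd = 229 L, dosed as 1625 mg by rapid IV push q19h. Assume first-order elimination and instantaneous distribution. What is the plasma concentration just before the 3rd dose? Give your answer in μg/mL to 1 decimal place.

8.2 μg/mL

f = (1/2)^(τ/t½) = (1/2)^(19/35) ≈ 0.6864.
C₀ = D/Vd = 1625/229 ≈ 7.096 μg/mL.
Before the 3rd dose, 2 doses have been given. Superposition: Cmin = C₀·(f + f²).
≈ 7.096 × (0.6864 + 0.4711) ≈ 7.096 × 1.1575 ≈ 8.214 μg/mL.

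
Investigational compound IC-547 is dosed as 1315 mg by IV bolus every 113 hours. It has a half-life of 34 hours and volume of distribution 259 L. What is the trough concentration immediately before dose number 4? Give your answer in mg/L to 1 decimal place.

0.6 mg/L

f = (1/2)^(τ/t½) = (1/2)^(113/34) ≈ 0.0999.
C₀ = D/Vd = 1315/259 ≈ 5.077 mg/L.
Before the 4th dose, 3 doses have been given. Superposition: Cmin = C₀·(f + f² + … + f^3).
≈ 5.077 × (0.0999 + 0.0100 + 0.0010) ≈ 5.077 × 0.1109 ≈ 0.563 mg/L.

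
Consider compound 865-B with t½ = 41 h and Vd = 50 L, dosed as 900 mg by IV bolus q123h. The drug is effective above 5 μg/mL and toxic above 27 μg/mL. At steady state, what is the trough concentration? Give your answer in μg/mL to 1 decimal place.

The dosing interval is 3 half-lives, so f = 2^(−3) = 0.125.
Accumulation ratio R = 1/(1 − f) = 1/0.875 = 8/7.
Single-dose peak C₀ = D/Vd = 900/50 = 18 μg/mL.
Steady-state peak Cmax,ss = C₀·R = 18 × 8/7 ≈ 20.571 μg/mL.
Steady-state trough Cmin,ss = Cmax,ss·f ≈ 20.571 × 0.125 ≈ 2.571 μg/mL.
Trough 2.6 μg/mL vs MEC 5 μg/mL: subtherapeutic.

2.6 μg/mL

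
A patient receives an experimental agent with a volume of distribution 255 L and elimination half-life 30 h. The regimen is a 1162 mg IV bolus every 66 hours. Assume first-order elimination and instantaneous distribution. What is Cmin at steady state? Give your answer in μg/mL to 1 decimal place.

1.3 μg/mL

Over one 66-h interval, 66/30 ≈ 2.2 half-lives elapse, leaving f ≈ 0.2176 of each dose.
Single-dose peak C₀ = D/Vd = 1162/255 ≈ 4.557 μg/mL.
Steady-state trough Cmin,ss = C₀·f/(1−f) ≈ 4.557 × 0.2176/0.7824 ≈ 1.267 μg/mL.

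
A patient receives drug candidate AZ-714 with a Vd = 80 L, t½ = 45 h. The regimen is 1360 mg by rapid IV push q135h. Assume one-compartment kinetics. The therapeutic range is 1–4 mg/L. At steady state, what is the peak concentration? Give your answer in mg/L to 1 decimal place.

19.4 mg/L

The dosing interval is 3 half-lives, so f = 2^(−3) = 0.125.
Accumulation ratio R = 1/(1 − f) = 1/0.875 = 8/7.
Single-dose peak C₀ = D/Vd = 1360/80 = 17 mg/L.
Steady-state peak Cmax,ss = C₀·R = 17 × 8/7 ≈ 19.429 mg/L.
Peak 19.4 mg/L vs MTC 4 mg/L: exceeds toxic threshold.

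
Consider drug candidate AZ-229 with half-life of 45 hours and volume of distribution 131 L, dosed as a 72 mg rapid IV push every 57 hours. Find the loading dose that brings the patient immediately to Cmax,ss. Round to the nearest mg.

f = (1/2)^(57/45) ≈ 0.415619; accumulation ratio R = 1/(1−f) ≈ 1.71121.
Loading dose to hit Cmax,ss on first dose: D_load = D_maint·R ≈ 72 × 1.71121 ≈ 123.21 mg.

123 mg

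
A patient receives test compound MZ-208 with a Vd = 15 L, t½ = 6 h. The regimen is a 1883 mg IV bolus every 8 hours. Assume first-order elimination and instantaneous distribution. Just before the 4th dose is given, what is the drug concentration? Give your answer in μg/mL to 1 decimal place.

f = (1/2)^(τ/t½) = (1/2)^(8/6) ≈ 0.3969.
C₀ = D/Vd = 1883/15 ≈ 125.533 μg/mL.
Before the 4th dose, 3 doses have been given. Superposition: Cmin = C₀·(f + f² + … + f^3).
≈ 125.533 × (0.3969 + 0.1575 + 0.0625) ≈ 125.533 × 0.6169 ≈ 77.441 μg/mL.

77.4 μg/mL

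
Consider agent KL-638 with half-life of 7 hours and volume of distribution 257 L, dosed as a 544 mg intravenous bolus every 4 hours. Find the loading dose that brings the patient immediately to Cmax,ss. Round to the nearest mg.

f = (1/2)^(4/7) ≈ 0.672950; accumulation ratio R = 1/(1−f) ≈ 3.05764.
Loading dose to hit Cmax,ss on first dose: D_load = D_maint·R ≈ 544 × 3.05764 ≈ 1663.36 mg.

1663 mg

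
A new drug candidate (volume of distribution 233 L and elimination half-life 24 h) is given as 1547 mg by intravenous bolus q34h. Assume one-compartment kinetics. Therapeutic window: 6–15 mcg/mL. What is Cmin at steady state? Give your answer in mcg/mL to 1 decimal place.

4.0 mcg/mL

k = ln2/t½ = ln2/24 ≈ 0.028881 h⁻¹; fraction remaining f = e^(−kτ) = e^(−0.028881×34) ≈ 0.3746.
At steady state, accumulation factor R = 1/(1 − e^(−kτ)) ≈ 1.5990.
Single-dose peak C₀ = D/Vd = 1547/233 ≈ 6.639 mcg/mL.
Cmax,ss = C₀/(1 − f) ≈ 6.639/0.6254 ≈ 10.616 mcg/mL.
Steady-state trough Cmin,ss = Cmax,ss·f ≈ 10.616 × 0.3746 ≈ 3.977 mcg/mL.
Trough 4.0 mcg/mL vs MEC 6 mcg/mL: subtherapeutic.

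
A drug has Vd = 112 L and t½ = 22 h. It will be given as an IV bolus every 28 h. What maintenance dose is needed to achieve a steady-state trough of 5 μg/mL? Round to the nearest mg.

793 mg

τ/t½ = 28/22 ≈ 1.2727, so f = (1/2)^(28/22) ≈ 0.413877.
Cmin,ss = (D/Vd)·f/(1−f), so D = Cmin,ss·Vd·(1−f)/f.
D = 5 × 112 × (1−f)/f ≈ 5 × 112 × 1.41618 ≈ 793.06 mg.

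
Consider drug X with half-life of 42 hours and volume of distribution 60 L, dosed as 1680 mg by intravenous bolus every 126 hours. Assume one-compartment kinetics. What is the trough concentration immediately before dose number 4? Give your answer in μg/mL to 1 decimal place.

f = (1/2)^(τ/t½) = (1/2)^(126/42) ≈ 0.1250.
C₀ = D/Vd = 1680/60 ≈ 28.000 μg/mL.
Before the 4th dose, 3 doses have been given. Superposition: Cmin = C₀·(f + f² + … + f^3).
≈ 28.000 × (0.1250 + 0.0156 + 0.0020) ≈ 28.000 × 0.1426 ≈ 3.993 μg/mL.

4.0 μg/mL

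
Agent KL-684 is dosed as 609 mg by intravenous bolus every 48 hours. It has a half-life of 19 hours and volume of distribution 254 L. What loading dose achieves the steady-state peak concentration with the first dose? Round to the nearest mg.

f = (1/2)^(48/19) ≈ 0.173581; accumulation ratio R = 1/(1−f) ≈ 1.21004.
Loading dose to hit Cmax,ss on first dose: D_load = D_maint·R ≈ 609 × 1.21004 ≈ 736.91 mg.

737 mg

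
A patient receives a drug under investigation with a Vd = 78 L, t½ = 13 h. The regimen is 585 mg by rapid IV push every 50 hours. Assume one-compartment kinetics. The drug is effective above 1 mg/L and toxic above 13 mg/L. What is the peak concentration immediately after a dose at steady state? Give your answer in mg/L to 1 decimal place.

k = ln2/t½ = ln2/13 ≈ 0.053319 h⁻¹; fraction remaining f = e^(−kτ) = e^(−0.053319×50) ≈ 0.0695.
At steady state, accumulation factor R = 1/(1 − e^(−kτ)) ≈ 1.0747.
Single-dose peak C₀ = D/Vd = 585/78 ≈ 7.500 mg/L.
Cmax,ss = C₀/(1 − f) ≈ 7.500/0.9305 ≈ 8.060 mg/L.
Peak 8.1 mg/L vs MTC 13 mg/L: below toxic threshold.

8.1 mg/L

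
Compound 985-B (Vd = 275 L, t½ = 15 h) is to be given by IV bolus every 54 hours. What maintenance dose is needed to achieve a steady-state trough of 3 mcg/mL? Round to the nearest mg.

9179 mg

τ/t½ = 54/15 ≈ 3.6, so f = (1/2)^(54/15) ≈ 0.082469.
Cmin,ss = (D/Vd)·f/(1−f), so D = Cmin,ss·Vd·(1−f)/f.
D = 3 × 275 × (1−f)/f ≈ 3 × 275 × 11.12577 ≈ 9178.76 mg.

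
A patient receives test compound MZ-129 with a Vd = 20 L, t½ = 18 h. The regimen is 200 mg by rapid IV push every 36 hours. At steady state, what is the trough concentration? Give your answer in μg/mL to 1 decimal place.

τ = 36 h = 2 half-lives, so f = (1/2)^2 = 0.25.
Accumulation ratio R = 1/(1 − f) = 1/0.75 = 4/3.
Single-dose peak C₀ = D/Vd = 200/20 = 10 μg/mL.
Steady-state peak Cmax,ss = C₀·R = 10 × 4/3 ≈ 13.333 μg/mL.
Steady-state trough Cmin,ss = Cmax,ss·f ≈ 13.333 × 0.25 ≈ 3.333 μg/mL.

3.3 μg/mL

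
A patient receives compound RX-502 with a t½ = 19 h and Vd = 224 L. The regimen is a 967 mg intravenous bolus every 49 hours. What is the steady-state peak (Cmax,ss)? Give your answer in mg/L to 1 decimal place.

k = ln2/t½ = ln2/19 ≈ 0.036481 h⁻¹; fraction remaining f = e^(−kτ) = e^(−0.036481×49) ≈ 0.1674.
Accumulation ratio R = 1/(1 − f) ≈ 1/0.8326 ≈ 1.2011.
Single-dose peak C₀ = D/Vd = 967/224 ≈ 4.317 mg/L.
Cmax,ss = C₀/(1 − f) ≈ 4.317/0.8326 ≈ 5.185 mg/L.

5.2 mg/L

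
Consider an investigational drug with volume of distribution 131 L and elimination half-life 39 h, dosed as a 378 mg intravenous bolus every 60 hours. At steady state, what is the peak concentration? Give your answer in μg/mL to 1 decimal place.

τ/t½ = 60/39 ≈ 1.5385, so fraction remaining f = (1/2)^(60/39) ≈ 0.3443.
Accumulation ratio R = 1/(1 − f) ≈ 1/0.6557 ≈ 1.5251.
Single-dose peak C₀ = D/Vd = 378/131 ≈ 2.885 μg/mL.
Cmax,ss = C₀/(1 − f) ≈ 2.885/0.6557 ≈ 4.400 μg/mL.

4.4 μg/mL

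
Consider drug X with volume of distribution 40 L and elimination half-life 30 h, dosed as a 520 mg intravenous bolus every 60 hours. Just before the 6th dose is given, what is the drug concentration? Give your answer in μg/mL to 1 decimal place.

4.3 μg/mL

f = (1/2)^(τ/t½) = (1/2)^(60/30) ≈ 0.2500.
C₀ = D/Vd = 520/40 ≈ 13.000 μg/mL.
Before the 6th dose, 5 doses have been given. Superposition: Cmin = C₀·(f + f² + … + f^5).
≈ 13.000 × (0.2500 + 0.0625 + 0.0156 + 0.0039 + 0.0010) ≈ 13.000 × 0.3330 ≈ 4.329 μg/mL.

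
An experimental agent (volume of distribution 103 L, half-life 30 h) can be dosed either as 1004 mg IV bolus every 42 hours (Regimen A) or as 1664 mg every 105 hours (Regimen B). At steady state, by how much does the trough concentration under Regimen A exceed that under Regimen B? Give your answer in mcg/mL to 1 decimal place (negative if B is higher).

Regimen A: f = (1/2)^(42/30) ≈ 0.3789; Cmin,ss = (1004/103)·f/(1−f) ≈ 5.946 mcg/mL.
Regimen B: f = (1/2)^(105/30) ≈ 0.0884; Cmin,ss = (1664/103)·f/(1−f) ≈ 1.567 mcg/mL.
Difference ≈ 5.946 − 1.567 ≈ 4.379 mcg/mL.

4.4 mcg/mL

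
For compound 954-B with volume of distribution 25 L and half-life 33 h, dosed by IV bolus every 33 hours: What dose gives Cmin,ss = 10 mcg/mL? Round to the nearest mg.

τ/t½ = 33/33 ≈ 1, so f = (1/2)^(33/33) ≈ 0.500000.
Cmin,ss = (D/Vd)·f/(1−f), so D = Cmin,ss·Vd·(1−f)/f.
D = 10 × 25 × (1−f)/f ≈ 10 × 25 × 1.00000 ≈ 250.00 mg.

250 mg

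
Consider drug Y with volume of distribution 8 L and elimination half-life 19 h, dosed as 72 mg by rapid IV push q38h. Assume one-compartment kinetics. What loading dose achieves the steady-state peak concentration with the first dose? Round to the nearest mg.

f = (1/2)^(38/19) ≈ 0.250000; accumulation ratio R = 1/(1−f) ≈ 1.33333.
Loading dose to hit Cmax,ss on first dose: D_load = D_maint·R ≈ 72 × 1.33333 ≈ 96.00 mg.

96 mg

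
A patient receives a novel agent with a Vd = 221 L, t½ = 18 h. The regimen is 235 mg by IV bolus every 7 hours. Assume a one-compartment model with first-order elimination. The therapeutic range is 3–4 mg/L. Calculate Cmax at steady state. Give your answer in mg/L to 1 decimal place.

k = ln2/t½ = ln2/18 ≈ 0.038508 h⁻¹; fraction remaining f = e^(−kτ) = e^(−0.038508×7) ≈ 0.7637.
Accumulation ratio R = 1/(1 − f) ≈ 1/0.2363 ≈ 4.2319.
Each bolus raises the concentration by D/Vd = 235/221 ≈ 1.063 mg/L.
Steady-state peak Cmax,ss = C₀·R ≈ 1.063 × 4.2319 ≈ 4.499 mg/L.
Peak 4.5 mg/L vs MTC 4 mg/L: exceeds toxic threshold.

4.5 mg/L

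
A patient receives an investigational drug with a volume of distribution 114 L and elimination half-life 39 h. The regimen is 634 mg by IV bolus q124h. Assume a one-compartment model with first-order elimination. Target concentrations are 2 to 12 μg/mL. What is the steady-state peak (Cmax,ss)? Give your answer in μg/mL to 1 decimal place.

Over one 124-h interval, 124/39 ≈ 3.1795 half-lives elapse, leaving f ≈ 0.1104 of each dose.
At steady state, accumulation factor R = 1/(1 − e^(−kτ)) ≈ 1.1241.
Each bolus raises the concentration by D/Vd = 634/114 ≈ 5.561 μg/mL.
Steady-state peak Cmax,ss = C₀·R ≈ 5.561 × 1.1241 ≈ 6.251 μg/mL.
Peak 6.3 μg/mL vs MTC 12 μg/mL: below toxic threshold.

6.3 μg/mL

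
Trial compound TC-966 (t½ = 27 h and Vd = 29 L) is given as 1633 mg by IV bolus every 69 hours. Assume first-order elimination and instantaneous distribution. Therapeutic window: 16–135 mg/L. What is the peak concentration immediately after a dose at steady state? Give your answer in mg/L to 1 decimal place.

τ/t½ = 69/27 ≈ 2.5556, so fraction remaining f = (1/2)^(69/27) ≈ 0.1701.
Accumulation ratio R = 1/(1 − f) ≈ 1/0.8299 ≈ 1.2050.
Each bolus raises the concentration by D/Vd = 1633/29 ≈ 56.310 mg/L.
Steady-state peak Cmax,ss = C₀·R ≈ 56.310 × 1.2050 ≈ 67.854 mg/L.
Peak 67.9 mg/L vs MTC 135 mg/L: below toxic threshold.

67.9 mg/L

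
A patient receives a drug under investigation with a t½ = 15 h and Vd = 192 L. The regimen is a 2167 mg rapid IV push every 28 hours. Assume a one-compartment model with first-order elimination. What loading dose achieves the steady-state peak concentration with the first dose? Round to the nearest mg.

f = (1/2)^(28/15) ≈ 0.274206; accumulation ratio R = 1/(1−f) ≈ 1.37780.
Loading dose to hit Cmax,ss on first dose: D_load = D_maint·R ≈ 2167 × 1.37780 ≈ 2985.69 mg.

2986 mg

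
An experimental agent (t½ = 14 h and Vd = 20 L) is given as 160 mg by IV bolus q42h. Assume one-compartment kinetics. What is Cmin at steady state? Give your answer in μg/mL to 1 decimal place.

The dosing interval is 3 half-lives, so f = 2^(−3) = 0.125.
At steady state, R = 1/(1 − 0.125) = 8/7.
Single-dose peak C₀ = D/Vd = 160/20 = 8 μg/mL.
Steady-state peak Cmax,ss = C₀·R = 8 × 8/7 ≈ 9.143 μg/mL.
Steady-state trough Cmin,ss = Cmax,ss·f ≈ 9.143 × 0.125 ≈ 1.143 μg/mL.

1.1 μg/mL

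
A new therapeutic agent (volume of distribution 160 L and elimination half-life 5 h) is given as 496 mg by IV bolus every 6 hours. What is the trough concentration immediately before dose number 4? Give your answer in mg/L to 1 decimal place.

f = (1/2)^(τ/t½) = (1/2)^(6/5) ≈ 0.4353.
C₀ = D/Vd = 496/160 ≈ 3.100 mg/L.
Before the 4th dose, 3 doses have been given. Superposition: Cmin = C₀·(f + f² + … + f^3).
≈ 3.100 × (0.4353 + 0.1895 + 0.0825) ≈ 3.100 × 0.7073 ≈ 2.193 mg/L.

2.2 mg/L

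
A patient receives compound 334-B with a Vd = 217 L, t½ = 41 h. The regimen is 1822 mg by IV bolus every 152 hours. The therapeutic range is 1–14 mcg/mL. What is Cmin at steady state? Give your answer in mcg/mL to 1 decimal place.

0.7 mcg/mL

k = ln2/t½ = ln2/41 ≈ 0.016906 h⁻¹; fraction remaining f = e^(−kτ) = e^(−0.016906×152) ≈ 0.0766.
Each bolus raises the concentration by D/Vd = 1822/217 ≈ 8.396 mcg/mL.
Steady-state trough Cmin,ss = C₀·f/(1−f) ≈ 8.396 × 0.0766/0.9234 ≈ 0.696 mcg/mL.
Trough 0.7 mcg/mL vs MEC 1 mcg/mL: subtherapeutic.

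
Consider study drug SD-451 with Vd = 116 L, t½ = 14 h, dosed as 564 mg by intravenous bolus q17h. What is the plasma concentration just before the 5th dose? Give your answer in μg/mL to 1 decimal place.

3.6 μg/mL

f = (1/2)^(τ/t½) = (1/2)^(17/14) ≈ 0.4310.
C₀ = D/Vd = 564/116 ≈ 4.862 μg/mL.
Before the 5th dose, 4 doses have been given. Superposition: Cmin = C₀·(f + f² + … + f^4).
≈ 4.862 × (0.4310 + 0.1858 + 0.0801 + 0.0345) ≈ 4.862 × 0.7314 ≈ 3.556 μg/mL.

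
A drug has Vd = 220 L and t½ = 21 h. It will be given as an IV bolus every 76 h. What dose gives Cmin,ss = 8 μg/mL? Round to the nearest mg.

τ/t½ = 76/21 ≈ 3.619, so f = (1/2)^(76/21) ≈ 0.081388.
Cmin,ss = (D/Vd)·f/(1−f), so D = Cmin,ss·Vd·(1−f)/f.
D = 8 × 220 × (1−f)/f ≈ 8 × 220 × 11.28682 ≈ 19864.80 mg.

19865 mg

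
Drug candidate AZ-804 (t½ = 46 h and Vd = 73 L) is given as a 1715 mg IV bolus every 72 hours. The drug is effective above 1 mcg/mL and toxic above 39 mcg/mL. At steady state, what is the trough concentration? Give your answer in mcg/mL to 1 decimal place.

12.0 mcg/mL

Over one 72-h interval, 72/46 ≈ 1.5652 half-lives elapse, leaving f ≈ 0.3379 of each dose.
Each bolus raises the concentration by D/Vd = 1715/73 ≈ 23.493 mcg/mL.
Steady-state trough Cmin,ss = C₀·f/(1−f) ≈ 23.493 × 0.3379/0.6621 ≈ 11.990 mcg/mL.
Trough 12.0 mcg/mL vs MEC 1 mcg/mL: adequate.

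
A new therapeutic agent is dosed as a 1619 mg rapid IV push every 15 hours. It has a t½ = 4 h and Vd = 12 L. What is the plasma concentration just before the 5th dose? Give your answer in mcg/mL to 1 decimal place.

10.8 mcg/mL

f = (1/2)^(τ/t½) = (1/2)^(15/4) ≈ 0.0743.
C₀ = D/Vd = 1619/12 ≈ 134.917 mcg/mL.
Before the 5th dose, 4 doses have been given. Superposition: Cmin = C₀·(f + f² + … + f^4).
≈ 134.917 × (0.0743 + 0.0055 + 0.0004 + 0.0000) ≈ 134.917 × 0.0802 ≈ 10.820 mcg/mL.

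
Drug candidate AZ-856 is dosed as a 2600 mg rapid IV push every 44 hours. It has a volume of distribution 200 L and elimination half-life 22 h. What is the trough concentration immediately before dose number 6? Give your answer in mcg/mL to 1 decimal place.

4.3 mcg/mL

f = (1/2)^(τ/t½) = (1/2)^(44/22) ≈ 0.2500.
C₀ = D/Vd = 2600/200 ≈ 13.000 mcg/mL.
Before the 6th dose, 5 doses have been given. Superposition: Cmin = C₀·(f + f² + … + f^5).
≈ 13.000 × (0.2500 + 0.0625 + 0.0156 + 0.0039 + 0.0010) ≈ 13.000 × 0.3330 ≈ 4.329 mcg/mL.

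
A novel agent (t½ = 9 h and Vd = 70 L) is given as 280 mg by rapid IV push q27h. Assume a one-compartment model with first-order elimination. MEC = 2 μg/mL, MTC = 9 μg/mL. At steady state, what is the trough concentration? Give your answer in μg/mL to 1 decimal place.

τ = 27 h = 3 half-lives, so f = (1/2)^3 = 0.125.
At steady state, R = 1/(1 − 0.125) = 8/7.
Single-dose peak C₀ = D/Vd = 280/70 = 4 μg/mL.
Steady-state peak Cmax,ss = C₀·R = 4 × 8/7 ≈ 4.571 μg/mL.
Steady-state trough Cmin,ss = Cmax,ss·f ≈ 4.571 × 0.125 ≈ 0.571 μg/mL.
Trough 0.6 μg/mL vs MEC 2 μg/mL: subtherapeutic.

0.6 μg/mL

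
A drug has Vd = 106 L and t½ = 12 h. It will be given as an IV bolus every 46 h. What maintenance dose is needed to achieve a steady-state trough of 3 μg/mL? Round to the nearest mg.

4215 mg

τ/t½ = 46/12 ≈ 3.8333, so f = (1/2)^(46/12) ≈ 0.070154.
Cmin,ss = (D/Vd)·f/(1−f), so D = Cmin,ss·Vd·(1−f)/f.
D = 3 × 106 × (1−f)/f ≈ 3 × 106 × 13.25435 ≈ 4214.88 mg.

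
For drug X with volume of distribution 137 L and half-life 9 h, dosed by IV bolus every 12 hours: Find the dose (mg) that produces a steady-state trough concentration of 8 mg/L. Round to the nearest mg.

τ/t½ = 12/9 ≈ 1.3333, so f = (1/2)^(12/9) ≈ 0.396850.
Cmin,ss = (D/Vd)·f/(1−f), so D = Cmin,ss·Vd·(1−f)/f.
D = 8 × 137 × (1−f)/f ≈ 8 × 137 × 1.51984 ≈ 1665.74 mg.

1666 mg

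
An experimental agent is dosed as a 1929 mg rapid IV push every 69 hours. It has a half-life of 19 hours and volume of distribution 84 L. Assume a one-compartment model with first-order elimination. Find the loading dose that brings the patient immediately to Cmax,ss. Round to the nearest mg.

2098 mg

f = (1/2)^(69/19) ≈ 0.080684; accumulation ratio R = 1/(1−f) ≈ 1.08777.
Loading dose to hit Cmax,ss on first dose: D_load = D_maint·R ≈ 1929 × 1.08777 ≈ 2098.31 mg.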